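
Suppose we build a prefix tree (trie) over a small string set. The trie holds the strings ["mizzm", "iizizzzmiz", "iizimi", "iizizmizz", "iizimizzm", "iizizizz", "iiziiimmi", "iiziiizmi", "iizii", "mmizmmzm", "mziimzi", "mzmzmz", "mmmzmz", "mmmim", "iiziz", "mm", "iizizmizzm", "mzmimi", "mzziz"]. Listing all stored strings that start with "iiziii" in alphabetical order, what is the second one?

iiziiizmi

DFS of the "iiziii" subtree visits, in order: "iiziiimmi", "iiziiizmi"
Position 2: iiziiizmi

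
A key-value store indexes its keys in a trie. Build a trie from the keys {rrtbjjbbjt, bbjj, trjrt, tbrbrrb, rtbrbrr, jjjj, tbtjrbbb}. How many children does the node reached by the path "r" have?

Walk "r" from the root, arriving at one node.
Characters that immediately follow "r" among the stored strings: {r, t}.
That node has 2 child edges.

2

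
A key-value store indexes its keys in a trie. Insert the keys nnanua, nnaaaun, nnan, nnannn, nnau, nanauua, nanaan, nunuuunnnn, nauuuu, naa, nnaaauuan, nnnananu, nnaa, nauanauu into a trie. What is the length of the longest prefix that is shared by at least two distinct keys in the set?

The deepest shared node is where two words last agree before diverging.
e.g. "nnaaaun" and "nnaaauuan" share the prefix "nnaaau" of length 6; no pair shares a longer one.
Longest shared-prefix length: 6

6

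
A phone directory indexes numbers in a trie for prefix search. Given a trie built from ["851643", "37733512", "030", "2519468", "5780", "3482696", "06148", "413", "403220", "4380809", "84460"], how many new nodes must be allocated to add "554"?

Walking "554" from the root, the first 1 characters ("5") follow existing edges; "5" is the first miss.
New nodes needed: |"554"| − 1 = 3 − 1 = 2.

2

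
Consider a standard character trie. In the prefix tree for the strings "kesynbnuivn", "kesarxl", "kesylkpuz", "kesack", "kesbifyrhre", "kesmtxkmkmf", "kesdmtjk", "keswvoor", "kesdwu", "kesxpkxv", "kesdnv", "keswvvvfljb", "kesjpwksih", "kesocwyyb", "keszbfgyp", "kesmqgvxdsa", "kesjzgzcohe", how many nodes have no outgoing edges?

17

A leaf is a node with no children — equivalently, the end of a word that is not a proper prefix of any other stored word.
Those words: "kesack", "kesarxl", "kesbifyrhre", "kesdmtjk", "kesdnv", "kesdwu", "kesjpwksih", "kesjzgzcohe", "kesmqgvxdsa", "kesmtxkmkmf", "kesocwyyb", "keswvoor", "keswvvvfljb", "kesxpkxv", "kesylkpuz", "kesynbnuivn", "keszbfgyp"
Leaf count: 17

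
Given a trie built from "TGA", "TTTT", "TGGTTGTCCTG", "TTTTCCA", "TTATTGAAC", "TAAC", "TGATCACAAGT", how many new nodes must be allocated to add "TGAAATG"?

Walking "TGAAATG" from the root, the first 3 characters ("TGA") follow existing edges; "A" is the first miss.
So 7 − 3 = 4 new nodes.

4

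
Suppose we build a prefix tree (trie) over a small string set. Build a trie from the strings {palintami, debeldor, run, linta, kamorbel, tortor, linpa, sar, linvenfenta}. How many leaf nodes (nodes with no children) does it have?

Leaves are exactly the stored words that no other stored word extends.
Those words: "debeldor", "kamorbel", "linpa", "linta", "linvenfenta", "palintami", "run", "sar", "tortor"
Leaf count: 9

9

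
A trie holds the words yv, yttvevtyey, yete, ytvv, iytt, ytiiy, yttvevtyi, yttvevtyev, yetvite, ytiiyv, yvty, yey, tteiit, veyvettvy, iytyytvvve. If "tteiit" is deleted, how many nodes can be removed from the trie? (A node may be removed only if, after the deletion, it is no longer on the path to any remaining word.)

Walk "tteiit" from the leaf back toward the root, removing each node that no remaining word uses.
No other word shares any prefix with "tteiit", so all 6 of its nodes go.
Nodes removed: 6

6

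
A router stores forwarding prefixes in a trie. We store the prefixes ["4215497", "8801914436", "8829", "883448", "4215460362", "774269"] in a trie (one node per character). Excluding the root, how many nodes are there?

Count nodes per top-level branch (shared prefixes stored once):
  '4'-branch (4215460362, 4215497): 12 nodes
  '7'-branch (774269): 6 nodes
  '8'-branch (8801914436, 8829, 883448): 16 nodes
Sum: 34

34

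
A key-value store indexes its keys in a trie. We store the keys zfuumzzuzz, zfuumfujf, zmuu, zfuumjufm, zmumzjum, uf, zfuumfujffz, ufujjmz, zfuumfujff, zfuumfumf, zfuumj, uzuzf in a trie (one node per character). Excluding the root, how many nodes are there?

41

Trace insertions, counting only characters that open a new branch:
  "zfuumzzuzz" → 10 new (z, f, u, u, m, z, z, u, z, z)
  "zfuumfujf" → prefix "zfuum" already present; 4 new (f, u, j, f)
  "zmuu" → prefix "z" already present; 3 new (m, u, u)
  "zfuumjufm" → prefix "zfuum" already present; 4 new (j, u, f, m)
  "zmumzjum" → prefix "zmu" already present; 5 new (m, z, j, u, m)
  "uf" → 2 new (u, f)
  "zfuumfujffz" → prefix "zfuumfujf" already present; 2 new (f, z)
  "ufujjmz" → prefix "uf" already present; 5 new (u, j, j, m, z)
  "zfuumfujff" → prefix "zfuumfujff" already present; 0 new (none)
  "zfuumfumf" → prefix "zfuumfu" already present; 2 new (m, f)
  "zfuumj" → prefix "zfuumj" already present; 0 new (none)
  "uzuzf" → prefix "u" already present; 4 new (z, u, z, f)
Total nodes = 10 + 4 + 3 + 4 + 5 + 2 + 2 + 5 + 0 + 2 + 0 + 4 = 41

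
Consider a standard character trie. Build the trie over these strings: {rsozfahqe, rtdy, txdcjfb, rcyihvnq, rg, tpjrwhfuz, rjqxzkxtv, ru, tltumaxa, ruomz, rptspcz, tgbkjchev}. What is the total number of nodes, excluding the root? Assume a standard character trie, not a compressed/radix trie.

For each word, the new-node count is its length minus the longest prefix already in the trie:
  "rsozfahqe" → 9 new (r, s, o, z, f, a, h, q, e)
  "rtdy" → prefix "r" already present; 3 new (t, d, y)
  "txdcjfb" → 7 new (t, x, d, c, j, f, b)
  "rcyihvnq" → prefix "r" already present; 7 new (c, y, i, h, v, n, q)
  "rg" → prefix "r" already present; 1 new (g)
  "tpjrwhfuz" → prefix "t" already present; 8 new (p, j, r, w, h, f, u, z)
  "rjqxzkxtv" → prefix "r" already present; 8 new (j, q, x, z, k, x, t, v)
  "ru" → prefix "r" already present; 1 new (u)
  "tltumaxa" → prefix "t" already present; 7 new (l, t, u, m, a, x, a)
  "ruomz" → prefix "ru" already present; 3 new (o, m, z)
  "rptspcz" → prefix "r" already present; 6 new (p, t, s, p, c, z)
  "tgbkjchev" → prefix "t" already present; 8 new (g, b, k, j, c, h, e, v)
Total nodes = 9 + 3 + 7 + 7 + 1 + 8 + 8 + 1 + 7 + 3 + 6 + 8 = 68

68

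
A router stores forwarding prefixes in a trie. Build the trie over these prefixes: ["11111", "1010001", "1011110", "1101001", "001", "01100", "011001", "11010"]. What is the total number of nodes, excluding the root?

28

Trie structure (* marks end of a word):
(root)
├─ 0
│  ├─ 0
│  │  └─ 1 *
│  └─ 1
│     └─ 1
│        └─ 0
│           └─ 0 *
│              └─ 1 *
└─ 1
   ├─ 0
   │  └─ 1
   │     ├─ 0
   │     │  └─ 0
   │     │     └─ 0
   │     │        └─ 1 *
   │     └─ 1
   │        └─ 1
   │           └─ 1
   │              └─ 0 *
   └─ 1
      ├─ 0
      │  └─ 1
      │     └─ 0 *
      │        └─ 0
      │           └─ 1 *
      └─ 1
         └─ 1
            └─ 1 *
Counting every labelled node above: 28.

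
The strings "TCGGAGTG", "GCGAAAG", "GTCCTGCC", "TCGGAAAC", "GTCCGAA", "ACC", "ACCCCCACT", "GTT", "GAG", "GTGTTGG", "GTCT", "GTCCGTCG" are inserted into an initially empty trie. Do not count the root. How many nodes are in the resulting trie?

49

Insert word by word; a character creates a node only if that edge doesn't already exist:
  "TCGGAGTG" → 8 new (T, C, G, G, A, G, T, G)
  "GCGAAAG" → 7 new (G, C, G, A, A, A, G)
  "GTCCTGCC" → prefix "G" already present; 7 new (T, C, C, T, G, C, C)
  "TCGGAAAC" → prefix "TCGGA" already present; 3 new (A, A, C)
  "GTCCGAA" → prefix "GTCC" already present; 3 new (G, A, A)
  "ACC" → 3 new (A, C, C)
  "ACCCCCACT" → prefix "ACC" already present; 6 new (C, C, C, A, C, T)
  "GTT" → prefix "GT" already present; 1 new (T)
  "GAG" → prefix "G" already present; 2 new (A, G)
  "GTGTTGG" → prefix "GT" already present; 5 new (G, T, T, G, G)
  "GTCT" → prefix "GTC" already present; 1 new (T)
  "GTCCGTCG" → prefix "GTCCG" already present; 3 new (T, C, G)
Total nodes = 8 + 7 + 7 + 3 + 3 + 3 + 6 + 1 + 2 + 5 + 1 + 3 = 49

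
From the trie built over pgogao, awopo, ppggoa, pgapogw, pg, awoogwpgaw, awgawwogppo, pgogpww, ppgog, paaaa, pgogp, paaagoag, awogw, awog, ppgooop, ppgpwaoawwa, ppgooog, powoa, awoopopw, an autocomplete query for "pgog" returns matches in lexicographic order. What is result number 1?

pgogao

DFS of the "pgog" subtree visits, in order: "pgogao", "pgogp", "pgogpww"
The 1st is pgogao.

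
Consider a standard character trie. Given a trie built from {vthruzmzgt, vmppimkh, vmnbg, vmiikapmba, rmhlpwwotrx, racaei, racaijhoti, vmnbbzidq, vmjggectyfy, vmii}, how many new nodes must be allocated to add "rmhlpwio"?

2

"rmhlpw" is already a path in the trie; the remaining "io" must be added.
Each of the 2 remaining characters creates one node.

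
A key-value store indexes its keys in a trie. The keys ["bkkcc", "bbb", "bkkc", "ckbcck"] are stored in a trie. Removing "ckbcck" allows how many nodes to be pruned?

6

After clearing the end-marker at "ckbcck", prune upward until reaching a node still needed by another word.
No other word shares any prefix with "ckbcck", so all 6 of its nodes go.
Nodes removed: 6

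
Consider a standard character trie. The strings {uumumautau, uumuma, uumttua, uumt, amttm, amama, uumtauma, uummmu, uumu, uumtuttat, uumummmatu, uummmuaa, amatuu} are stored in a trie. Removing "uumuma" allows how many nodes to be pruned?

Walk "uumuma" from the leaf back toward the root, removing each node that no remaining word uses.
Every node on "uumuma" is still needed (e.g. by "uumumautau"), so nothing is freed.
Nodes removed: 0

0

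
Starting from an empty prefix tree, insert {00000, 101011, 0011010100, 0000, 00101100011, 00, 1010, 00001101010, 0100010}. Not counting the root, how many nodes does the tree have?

40

Trie structure (* marks end of a word):
(root)
├─ 0
│  ├─ 0 *
│  │  ├─ 0
│  │  │  └─ 0 *
│  │  │     ├─ 0 *
│  │  │     └─ 1
│  │  │        └─ 1
│  │  │           └─ 0
│  │  │              └─ 1
│  │  │                 └─ 0
│  │  │                    └─ 1
│  │  │                       └─ 0 *
│  │  └─ 1
│  │     ├─ 0
│  │     │  └─ 1
│  │     │     └─ 1
│  │     │        └─ 0
│  │     │           └─ 0
│  │     │              └─ 0
│  │     │                 └─ 1
│  │     │                    └─ 1 *
│  │     └─ 1
│  │        └─ 0
│  │           └─ 1
│  │              └─ 0
│  │                 └─ 1
│  │                    └─ 0
│  │                       └─ 0 *
│  └─ 1
│     └─ 0
│        └─ 0
│           └─ 0
│              └─ 1
│                 └─ 0 *
└─ 1
   └─ 0
      └─ 1
         └─ 0 *
            └─ 1
               └─ 1 *
Counting every labelled node above: 40.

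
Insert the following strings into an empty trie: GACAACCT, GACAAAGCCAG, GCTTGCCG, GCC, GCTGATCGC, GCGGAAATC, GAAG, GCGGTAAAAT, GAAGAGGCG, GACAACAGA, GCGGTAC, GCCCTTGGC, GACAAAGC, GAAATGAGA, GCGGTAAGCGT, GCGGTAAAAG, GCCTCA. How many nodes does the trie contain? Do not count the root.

72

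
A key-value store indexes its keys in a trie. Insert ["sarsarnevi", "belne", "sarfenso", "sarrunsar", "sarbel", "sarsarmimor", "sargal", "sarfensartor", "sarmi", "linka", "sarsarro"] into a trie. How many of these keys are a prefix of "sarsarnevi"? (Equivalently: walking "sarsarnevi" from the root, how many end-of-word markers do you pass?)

1

Walk "sarsarnevi" from the root; an end-of-word marker is hit whenever a stored word is a prefix of "sarsarnevi".
Prefixes of the query that are stored words: "sarsarnevi"
Count: 1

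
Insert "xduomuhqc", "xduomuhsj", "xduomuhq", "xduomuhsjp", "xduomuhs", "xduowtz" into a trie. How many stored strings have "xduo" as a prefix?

Walk to "xduo"; the words in its subtree are exactly those with that prefix.
Matches: "xduomuhq", "xduomuhqc", "xduomuhs", "xduomuhsj", "xduomuhsjp", "xduowtz"
Count: 6

6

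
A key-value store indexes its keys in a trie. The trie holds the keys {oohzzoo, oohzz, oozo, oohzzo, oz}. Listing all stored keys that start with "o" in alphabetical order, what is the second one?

oohzzo

Filter for "o…" and sort: "oohzz", "oohzzo", "oohzzoo", "oozo", "oz"
Position 2: oohzzo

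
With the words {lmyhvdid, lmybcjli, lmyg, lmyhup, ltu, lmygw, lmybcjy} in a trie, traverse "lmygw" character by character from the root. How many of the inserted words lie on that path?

2

Traverse "lmygw" character by character; count nodes along the way that are marked as word ends.
Prefixes of the query that are stored words: "lmyg", "lmygw"
Count: 2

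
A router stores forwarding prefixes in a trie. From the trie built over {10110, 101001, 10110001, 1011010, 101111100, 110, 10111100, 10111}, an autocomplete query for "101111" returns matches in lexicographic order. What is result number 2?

101111100

Words with prefix "101111", in lexicographic order: "10111100", "101111100"
The 2nd is 101111100.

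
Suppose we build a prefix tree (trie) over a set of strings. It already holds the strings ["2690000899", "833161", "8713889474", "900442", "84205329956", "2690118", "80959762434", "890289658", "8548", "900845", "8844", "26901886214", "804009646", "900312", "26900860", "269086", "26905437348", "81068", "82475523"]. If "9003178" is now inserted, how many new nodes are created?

Walking "9003178" from the root, the first 5 characters ("90031") follow existing edges; "7" is the first miss.
New nodes needed: |"9003178"| − 5 = 7 − 5 = 2.

2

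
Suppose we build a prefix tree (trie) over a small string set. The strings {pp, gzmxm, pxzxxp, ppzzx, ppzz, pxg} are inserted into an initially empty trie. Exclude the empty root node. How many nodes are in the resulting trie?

Count nodes per top-level branch (shared prefixes stored once):
  'g'-branch (gzmxm): 5 nodes
  'p'-branch (pp, ppzz, ppzzx, pxg, pxzxxp): 11 nodes
Sum: 16

16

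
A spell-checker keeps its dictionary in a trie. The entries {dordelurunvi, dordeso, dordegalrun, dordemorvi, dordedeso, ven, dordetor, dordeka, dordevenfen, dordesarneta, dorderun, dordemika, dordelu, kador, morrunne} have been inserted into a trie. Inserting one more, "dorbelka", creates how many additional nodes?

The longest prefix of "dorbelka" already in the trie is "dor" (length 3).
So 8 − 3 = 5 new nodes.

5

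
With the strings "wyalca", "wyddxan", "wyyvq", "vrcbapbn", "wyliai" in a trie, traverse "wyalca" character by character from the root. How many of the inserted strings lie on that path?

Walk "wyalca" from the root; an end-of-word marker is hit whenever a stored word is a prefix of "wyalca".
Prefixes of the query that are stored words: "wyalca"
Count: 1

1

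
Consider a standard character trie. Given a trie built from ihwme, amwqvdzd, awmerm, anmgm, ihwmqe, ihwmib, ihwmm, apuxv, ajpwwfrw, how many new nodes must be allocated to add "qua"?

3

Nothing in the trie begins with "q"; the whole of "qua" is new.
3 − 0 = 3 new nodes.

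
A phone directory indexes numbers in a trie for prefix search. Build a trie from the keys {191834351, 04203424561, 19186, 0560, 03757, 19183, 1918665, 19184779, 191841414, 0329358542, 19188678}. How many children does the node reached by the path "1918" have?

4

Follow the path "1918" to its node, then look at its outgoing edges.
Characters that immediately follow "1918" among the stored strings: {3, 4, 6, 8}.
That node has 4 child edges.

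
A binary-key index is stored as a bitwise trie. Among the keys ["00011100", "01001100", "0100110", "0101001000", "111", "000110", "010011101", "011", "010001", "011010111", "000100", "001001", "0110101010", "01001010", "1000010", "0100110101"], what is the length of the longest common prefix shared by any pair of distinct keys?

The deepest shared node is where two words last agree before diverging.
e.g. "0100110" and "01001100" share the prefix "0100110" of length 7; no pair shares a longer one.
Longest shared-prefix length: 7

7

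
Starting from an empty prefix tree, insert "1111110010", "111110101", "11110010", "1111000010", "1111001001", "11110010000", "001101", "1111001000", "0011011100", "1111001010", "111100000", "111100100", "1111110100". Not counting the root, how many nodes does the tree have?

42

For each word, the new-node count is its length minus the longest prefix already in the trie:
  "1111110010" → 10 new (1, 1, 1, 1, 1, 1, 0, 0, 1, 0)
  "111110101" → prefix "11111" already present; 4 new (0, 1, 0, 1)
  "11110010" → prefix "1111" already present; 4 new (0, 0, 1, 0)
  "1111000010" → prefix "111100" already present; 4 new (0, 0, 1, 0)
  "1111001001" → prefix "11110010" already present; 2 new (0, 1)
  "11110010000" → prefix "111100100" already present; 2 new (0, 0)
  "001101" → 6 new (0, 0, 1, 1, 0, 1)
  "1111001000" → prefix "1111001000" already present; 0 new (none)
  "0011011100" → prefix "001101" already present; 4 new (1, 1, 0, 0)
  "1111001010" → prefix "11110010" already present; 2 new (1, 0)
  "111100000" → prefix "11110000" already present; 1 new (0)
  "111100100" → prefix "111100100" already present; 0 new (none)
  "1111110100" → prefix "1111110" already present; 3 new (1, 0, 0)
Total nodes = 10 + 4 + 4 + 4 + 2 + 2 + 6 + 0 + 4 + 2 + 1 + 0 + 3 = 42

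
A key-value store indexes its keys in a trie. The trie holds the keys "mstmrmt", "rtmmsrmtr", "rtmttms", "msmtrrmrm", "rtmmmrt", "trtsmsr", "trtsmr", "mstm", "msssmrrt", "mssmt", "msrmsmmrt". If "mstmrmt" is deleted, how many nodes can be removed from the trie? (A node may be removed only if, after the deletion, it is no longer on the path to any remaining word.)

After clearing the end-marker at "mstmrmt", prune upward until reaching a node still needed by another word.
The suffix "rmt" (3 nodes) is used only by "mstmrmt"; "mstm" is itself a stored word, so pruning stops there.
Nodes removed: 3

3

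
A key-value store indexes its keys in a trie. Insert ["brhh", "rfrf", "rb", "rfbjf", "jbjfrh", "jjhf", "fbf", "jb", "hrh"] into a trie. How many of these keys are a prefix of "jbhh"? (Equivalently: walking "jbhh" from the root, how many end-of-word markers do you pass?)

1

Walk "jbhh" from the root; an end-of-word marker is hit whenever a stored word is a prefix of "jbhh".
Prefixes of the query that are stored words: "jb"
Count: 1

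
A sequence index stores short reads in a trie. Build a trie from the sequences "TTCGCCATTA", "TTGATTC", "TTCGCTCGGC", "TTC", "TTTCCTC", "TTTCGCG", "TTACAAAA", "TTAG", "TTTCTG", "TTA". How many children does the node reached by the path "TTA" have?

Follow the path "TTA" to its node, then look at its outgoing edges.
Characters that immediately follow "TTA" among the stored strings: {C, G}.
That node has 2 child edges.

2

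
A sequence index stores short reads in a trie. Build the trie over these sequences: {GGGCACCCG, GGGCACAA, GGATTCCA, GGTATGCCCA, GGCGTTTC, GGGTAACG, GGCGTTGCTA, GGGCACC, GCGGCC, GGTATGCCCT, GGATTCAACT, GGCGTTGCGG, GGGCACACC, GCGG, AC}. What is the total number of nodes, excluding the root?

56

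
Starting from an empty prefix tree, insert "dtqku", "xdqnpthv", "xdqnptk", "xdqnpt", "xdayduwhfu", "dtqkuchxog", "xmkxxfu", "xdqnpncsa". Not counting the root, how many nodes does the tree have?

Trace insertions, counting only characters that open a new branch:
  "dtqku" → 5 new (d, t, q, k, u)
  "xdqnpthv" → 8 new (x, d, q, n, p, t, h, v)
  "xdqnptk" → prefix "xdqnpt" already present; 1 new (k)
  "xdqnpt" → prefix "xdqnpt" already present; 0 new (none)
  "xdayduwhfu" → prefix "xd" already present; 8 new (a, y, d, u, w, h, f, u)
  "dtqkuchxog" → prefix "dtqku" already present; 5 new (c, h, x, o, g)
  "xmkxxfu" → prefix "x" already present; 6 new (m, k, x, x, f, u)
  "xdqnpncsa" → prefix "xdqnp" already present; 4 new (n, c, s, a)
Total nodes = 5 + 8 + 1 + 0 + 8 + 5 + 6 + 4 = 37

37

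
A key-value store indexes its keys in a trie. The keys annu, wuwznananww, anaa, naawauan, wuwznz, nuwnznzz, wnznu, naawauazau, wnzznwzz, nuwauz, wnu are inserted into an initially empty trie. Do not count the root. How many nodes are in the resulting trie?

49

Insert word by word; a character creates a node only if that edge doesn't already exist:
  "annu" → 4 new (a, n, n, u)
  "wuwznananww" → 11 new (w, u, w, z, n, a, n, a, n, w, w)
  "anaa" → prefix "an" already present; 2 new (a, a)
  "naawauan" → 8 new (n, a, a, w, a, u, a, n)
  "wuwznz" → prefix "wuwzn" already present; 1 new (z)
  "nuwnznzz" → prefix "n" already present; 7 new (u, w, n, z, n, z, z)
  "wnznu" → prefix "w" already present; 4 new (n, z, n, u)
  "naawauazau" → prefix "naawaua" already present; 3 new (z, a, u)
  "wnzznwzz" → prefix "wnz" already present; 5 new (z, n, w, z, z)
  "nuwauz" → prefix "nuw" already present; 3 new (a, u, z)
  "wnu" → prefix "wn" already present; 1 new (u)
Total nodes = 4 + 11 + 2 + 8 + 1 + 7 + 4 + 3 + 5 + 3 + 1 = 49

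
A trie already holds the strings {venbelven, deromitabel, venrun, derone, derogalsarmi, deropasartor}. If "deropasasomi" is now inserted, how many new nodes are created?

4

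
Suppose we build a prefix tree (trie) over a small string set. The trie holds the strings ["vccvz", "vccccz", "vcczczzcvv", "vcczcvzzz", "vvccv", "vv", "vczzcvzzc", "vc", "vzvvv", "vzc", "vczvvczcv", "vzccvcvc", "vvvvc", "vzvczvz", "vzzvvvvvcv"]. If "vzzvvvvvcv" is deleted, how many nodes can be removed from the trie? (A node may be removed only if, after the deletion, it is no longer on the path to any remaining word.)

8

Walk "vzzvvvvvcv" from the leaf back toward the root, removing each node that no remaining word uses.
The suffix "zvvvvvcv" (8 nodes) is used only by "vzzvvvvvcv"; the node for "vz" still has the child "v", so pruning stops there.
Nodes removed: 8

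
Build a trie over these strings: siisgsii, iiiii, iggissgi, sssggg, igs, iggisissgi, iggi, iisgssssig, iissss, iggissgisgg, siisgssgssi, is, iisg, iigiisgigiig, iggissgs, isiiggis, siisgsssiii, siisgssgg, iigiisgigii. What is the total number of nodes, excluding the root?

Trace insertions, counting only characters that open a new branch:
  "siisgsii" → 8 new (s, i, i, s, g, s, i, i)
  "iiiii" → 5 new (i, i, i, i, i)
  "iggissgi" → prefix "i" already present; 7 new (g, g, i, s, s, g, i)
  "sssggg" → prefix "s" already present; 5 new (s, s, g, g, g)
  "igs" → prefix "ig" already present; 1 new (s)
  "iggisissgi" → prefix "iggis" already present; 5 new (i, s, s, g, i)
  "iggi" → prefix "iggi" already present; 0 new (none)
  "iisgssssig" → prefix "ii" already present; 8 new (s, g, s, s, s, s, i, g)
  "iissss" → prefix "iis" already present; 3 new (s, s, s)
  "iggissgisgg" → prefix "iggissgi" already present; 3 new (s, g, g)
  "siisgssgssi" → prefix "siisgs" already present; 5 new (s, g, s, s, i)
  "is" → prefix "i" already present; 1 new (s)
  "iisg" → prefix "iisg" already present; 0 new (none)
  "iigiisgigiig" → prefix "ii" already present; 10 new (g, i, i, s, g, i, g, i, i, g)
  "iggissgs" → prefix "iggissg" already present; 1 new (s)
  "isiiggis" → prefix "is" already present; 6 new (i, i, g, g, i, s)
  "siisgsssiii" → prefix "siisgss" already present; 4 new (s, i, i, i)
  "siisgssgg" → prefix "siisgssg" already present; 1 new (g)
  "iigiisgigii" → prefix "iigiisgigii" already present; 0 new (none)
Total nodes = 8 + 5 + 7 + 5 + 1 + 5 + 0 + 8 + 3 + 3 + 5 + 1 + 0 + 10 + 1 + 6 + 4 + 1 + 0 = 73

73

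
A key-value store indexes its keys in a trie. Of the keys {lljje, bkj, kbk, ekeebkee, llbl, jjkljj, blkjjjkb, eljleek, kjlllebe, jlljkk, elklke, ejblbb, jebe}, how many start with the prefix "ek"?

Filter for entries beginning with "ek":
Matches: "ekeebkee"
Count: 1

1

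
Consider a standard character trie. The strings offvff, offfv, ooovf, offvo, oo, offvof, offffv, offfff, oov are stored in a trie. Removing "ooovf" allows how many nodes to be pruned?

After clearing the end-marker at "ooovf", prune upward until reaching a node still needed by another word.
The suffix "ovf" (3 nodes) is used only by "ooovf"; the node for "oo" still has the child "v", so pruning stops there.
Nodes removed: 3

3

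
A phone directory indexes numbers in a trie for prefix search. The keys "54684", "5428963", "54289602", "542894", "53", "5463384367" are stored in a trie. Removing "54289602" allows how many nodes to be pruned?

2

After clearing the end-marker at "54289602", prune upward until reaching a node still needed by another word.
The suffix "02" (2 nodes) is used only by "54289602"; the node for "542896" still has the child "3", so pruning stops there.
Nodes removed: 2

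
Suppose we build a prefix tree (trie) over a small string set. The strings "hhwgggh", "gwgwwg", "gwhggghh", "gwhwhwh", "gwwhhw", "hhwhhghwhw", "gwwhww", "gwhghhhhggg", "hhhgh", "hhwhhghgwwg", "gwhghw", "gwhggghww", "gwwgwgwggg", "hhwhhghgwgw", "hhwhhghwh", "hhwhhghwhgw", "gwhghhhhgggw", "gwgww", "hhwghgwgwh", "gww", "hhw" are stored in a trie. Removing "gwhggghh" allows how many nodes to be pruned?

1

Walk "gwhggghh" from the leaf back toward the root, removing each node that no remaining word uses.
The suffix "h" (1 node) is used only by "gwhggghh"; the node for "gwhgggh" still has the child "w", so pruning stops there.
Nodes removed: 1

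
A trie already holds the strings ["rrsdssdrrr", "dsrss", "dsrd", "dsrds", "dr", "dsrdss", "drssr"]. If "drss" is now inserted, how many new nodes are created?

0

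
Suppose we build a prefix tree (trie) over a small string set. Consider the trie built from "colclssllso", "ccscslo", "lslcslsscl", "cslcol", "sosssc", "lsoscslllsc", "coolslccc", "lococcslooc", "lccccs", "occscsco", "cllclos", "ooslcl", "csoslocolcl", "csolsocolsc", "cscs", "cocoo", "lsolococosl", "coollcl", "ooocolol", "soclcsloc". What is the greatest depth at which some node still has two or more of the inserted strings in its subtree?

The deepest shared node is where two words last agree before diverging.
"coollcl" and "coolslccc" agree on "cool" (4 characters) before diverging; nothing deeper is shared.
Longest shared-prefix length: 4

4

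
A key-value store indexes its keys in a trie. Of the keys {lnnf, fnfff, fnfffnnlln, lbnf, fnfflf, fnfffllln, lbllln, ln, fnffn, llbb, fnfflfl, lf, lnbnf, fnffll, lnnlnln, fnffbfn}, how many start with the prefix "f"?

8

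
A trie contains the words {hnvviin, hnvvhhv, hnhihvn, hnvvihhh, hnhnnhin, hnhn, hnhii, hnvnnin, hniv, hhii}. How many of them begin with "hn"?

Filter for entries beginning with "hn":
Matches: "hnhihvn", "hnhii", "hnhn", "hnhnnhin", "hniv", "hnvnnin", "hnvvhhv", "hnvvihhh", "hnvviin"
Count: 9

9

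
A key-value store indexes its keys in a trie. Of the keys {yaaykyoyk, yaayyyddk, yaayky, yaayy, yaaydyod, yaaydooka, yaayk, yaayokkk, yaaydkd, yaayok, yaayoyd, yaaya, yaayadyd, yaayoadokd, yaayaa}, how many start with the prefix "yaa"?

15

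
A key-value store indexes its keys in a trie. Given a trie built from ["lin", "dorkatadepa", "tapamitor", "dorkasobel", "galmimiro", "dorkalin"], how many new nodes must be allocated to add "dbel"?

Walking "dbel" from the root, the first 1 characters ("d") follow existing edges; "b" is the first miss.
So 4 − 1 = 3 new nodes.

3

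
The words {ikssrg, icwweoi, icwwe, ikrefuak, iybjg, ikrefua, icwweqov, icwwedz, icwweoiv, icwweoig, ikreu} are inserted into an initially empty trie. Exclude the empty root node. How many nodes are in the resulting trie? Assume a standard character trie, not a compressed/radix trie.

30

Trie structure (* marks end of a word):
(root)
└─ i
   ├─ c
   │  └─ w
   │     └─ w
   │        └─ e *
   │           ├─ d
   │           │  └─ z *
   │           ├─ o
   │           │  └─ i *
   │           │     ├─ g *
   │           │     └─ v *
   │           └─ q
   │              └─ o
   │                 └─ v *
   ├─ k
   │  ├─ r
   │  │  └─ e
   │  │     ├─ f
   │  │     │  └─ u
   │  │     │     └─ a *
   │  │     │        └─ k *
   │  │     └─ u *
   │  └─ s
   │     └─ s
   │        └─ r
   │           └─ g *
   └─ y
      └─ b
         └─ j
            └─ g *
Counting every labelled node above: 30.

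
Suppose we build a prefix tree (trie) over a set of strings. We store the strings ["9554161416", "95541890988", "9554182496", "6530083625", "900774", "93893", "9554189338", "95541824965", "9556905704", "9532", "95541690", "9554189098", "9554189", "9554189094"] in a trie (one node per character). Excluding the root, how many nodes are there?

55

Insert word by word; a character creates a node only if that edge doesn't already exist:
  "9554161416" → 10 new (9, 5, 5, 4, 1, 6, 1, 4, 1, 6)
  "95541890988" → prefix "95541" already present; 6 new (8, 9, 0, 9, 8, 8)
  "9554182496" → prefix "955418" already present; 4 new (2, 4, 9, 6)
  "6530083625" → 10 new (6, 5, 3, 0, 0, 8, 3, 6, 2, 5)
  "900774" → prefix "9" already present; 5 new (0, 0, 7, 7, 4)
  "93893" → prefix "9" already present; 4 new (3, 8, 9, 3)
  "9554189338" → prefix "9554189" already present; 3 new (3, 3, 8)
  "95541824965" → prefix "9554182496" already present; 1 new (5)
  "9556905704" → prefix "955" already present; 7 new (6, 9, 0, 5, 7, 0, 4)
  "9532" → prefix "95" already present; 2 new (3, 2)
  "95541690" → prefix "955416" already present; 2 new (9, 0)
  "9554189098" → prefix "9554189098" already present; 0 new (none)
  "9554189" → prefix "9554189" already present; 0 new (none)
  "9554189094" → prefix "955418909" already present; 1 new (4)
Total nodes = 10 + 6 + 4 + 10 + 5 + 4 + 3 + 1 + 7 + 2 + 2 + 0 + 0 + 1 = 55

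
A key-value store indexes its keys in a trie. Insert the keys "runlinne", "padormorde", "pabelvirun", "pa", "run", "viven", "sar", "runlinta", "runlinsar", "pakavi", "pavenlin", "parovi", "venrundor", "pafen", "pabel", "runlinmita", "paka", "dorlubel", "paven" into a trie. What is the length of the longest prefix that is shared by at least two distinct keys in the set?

6

Look for the deepest trie node that still has at least two words in its subtree.
"runlinmita" and "runlinne" agree on "runlin" (6 characters) before diverging; nothing deeper is shared.
Longest shared-prefix length: 6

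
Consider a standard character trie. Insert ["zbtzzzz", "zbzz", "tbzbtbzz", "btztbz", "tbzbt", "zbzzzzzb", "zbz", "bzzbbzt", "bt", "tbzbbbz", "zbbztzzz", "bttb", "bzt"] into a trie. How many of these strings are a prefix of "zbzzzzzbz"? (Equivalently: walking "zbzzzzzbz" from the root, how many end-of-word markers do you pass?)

3

Walk "zbzzzzzbz" from the root; an end-of-word marker is hit whenever a stored word is a prefix of "zbzzzzzbz".
Prefixes of the query that are stored words: "zbz", "zbzz", "zbzzzzzb"
Count: 3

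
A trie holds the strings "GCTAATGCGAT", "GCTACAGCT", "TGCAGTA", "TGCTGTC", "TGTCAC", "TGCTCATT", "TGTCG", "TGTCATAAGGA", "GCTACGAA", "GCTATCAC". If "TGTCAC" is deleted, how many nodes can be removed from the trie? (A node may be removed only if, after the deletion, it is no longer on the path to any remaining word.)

A node on "TGTCAC"'s path can go only if nothing else ends at it or branches off below it.
The suffix "C" (1 node) is used only by "TGTCAC"; the node for "TGTCA" still has the child "T", so pruning stops there.
Nodes removed: 1

1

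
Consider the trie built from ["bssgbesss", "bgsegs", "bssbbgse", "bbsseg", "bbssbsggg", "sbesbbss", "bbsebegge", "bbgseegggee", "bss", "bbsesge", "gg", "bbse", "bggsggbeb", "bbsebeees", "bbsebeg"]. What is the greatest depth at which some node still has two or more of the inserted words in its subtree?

The deepest shared node is where two words last agree before diverging.
"bbsebeg" and "bbsebegge" agree on "bbsebeg" (7 characters) before diverging; nothing deeper is shared.
Longest shared-prefix length: 7

7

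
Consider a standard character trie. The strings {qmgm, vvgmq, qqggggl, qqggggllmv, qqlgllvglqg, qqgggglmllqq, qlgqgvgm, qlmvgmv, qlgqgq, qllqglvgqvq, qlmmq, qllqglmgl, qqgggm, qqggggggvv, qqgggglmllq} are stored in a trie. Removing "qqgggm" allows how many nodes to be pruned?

After clearing the end-marker at "qqgggm", prune upward until reaching a node still needed by another word.
The suffix "m" (1 node) is used only by "qqgggm"; the node for "qqggg" still has the child "g", so pruning stops there.
Nodes removed: 1

1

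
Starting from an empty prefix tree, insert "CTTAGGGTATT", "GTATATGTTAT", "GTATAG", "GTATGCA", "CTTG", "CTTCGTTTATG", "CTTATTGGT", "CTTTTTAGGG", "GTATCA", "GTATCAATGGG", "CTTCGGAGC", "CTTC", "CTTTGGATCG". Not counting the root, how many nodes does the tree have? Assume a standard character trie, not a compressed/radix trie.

For each word, the new-node count is its length minus the longest prefix already in the trie:
  "CTTAGGGTATT" → 11 new (C, T, T, A, G, G, G, T, A, T, T)
  "GTATATGTTAT" → 11 new (G, T, A, T, A, T, G, T, T, A, T)
  "GTATAG" → prefix "GTATA" already present; 1 new (G)
  "GTATGCA" → prefix "GTAT" already present; 3 new (G, C, A)
  "CTTG" → prefix "CTT" already present; 1 new (G)
  "CTTCGTTTATG" → prefix "CTT" already present; 8 new (C, G, T, T, T, A, T, G)
  "CTTATTGGT" → prefix "CTTA" already present; 5 new (T, T, G, G, T)
  "CTTTTTAGGG" → prefix "CTT" already present; 7 new (T, T, T, A, G, G, G)
  "GTATCA" → prefix "GTAT" already present; 2 new (C, A)
  "GTATCAATGGG" → prefix "GTATCA" already present; 5 new (A, T, G, G, G)
  "CTTCGGAGC" → prefix "CTTCG" already present; 4 new (G, A, G, C)
  "CTTC" → prefix "CTTC" already present; 0 new (none)
  "CTTTGGATCG" → prefix "CTTT" already present; 6 new (G, G, A, T, C, G)
Total nodes = 11 + 11 + 1 + 3 + 1 + 8 + 5 + 7 + 2 + 5 + 4 + 0 + 6 = 64

64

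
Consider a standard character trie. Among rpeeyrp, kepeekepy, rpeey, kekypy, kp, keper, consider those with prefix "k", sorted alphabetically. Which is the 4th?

DFS of the "k" subtree visits, in order: "kekypy", "kepeekepy", "keper", "kp"
The 4th is kp.

kp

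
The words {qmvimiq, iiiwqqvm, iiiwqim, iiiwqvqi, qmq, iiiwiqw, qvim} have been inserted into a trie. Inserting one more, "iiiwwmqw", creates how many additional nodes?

Walking "iiiwwmqw" from the root, the first 4 characters ("iiiw") follow existing edges; "w" is the first miss.
Each of the 4 remaining characters creates one node.

4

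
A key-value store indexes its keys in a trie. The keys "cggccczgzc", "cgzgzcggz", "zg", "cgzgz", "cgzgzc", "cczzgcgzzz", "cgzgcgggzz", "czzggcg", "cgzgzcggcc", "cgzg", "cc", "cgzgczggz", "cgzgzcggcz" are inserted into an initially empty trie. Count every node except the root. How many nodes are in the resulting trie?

For each word, the new-node count is its length minus the longest prefix already in the trie:
  "cggccczgzc" → 10 new (c, g, g, c, c, c, z, g, z, c)
  "cgzgzcggz" → prefix "cg" already present; 7 new (z, g, z, c, g, g, z)
  "zg" → 2 new (z, g)
  "cgzgz" → prefix "cgzgz" already present; 0 new (none)
  "cgzgzc" → prefix "cgzgzc" already present; 0 new (none)
  "cczzgcgzzz" → prefix "c" already present; 9 new (c, z, z, g, c, g, z, z, z)
  "cgzgcgggzz" → prefix "cgzg" already present; 6 new (c, g, g, g, z, z)
  "czzggcg" → prefix "c" already present; 6 new (z, z, g, g, c, g)
  "cgzgzcggcc" → prefix "cgzgzcgg" already present; 2 new (c, c)
  "cgzg" → prefix "cgzg" already present; 0 new (none)
  "cc" → prefix "cc" already present; 0 new (none)
  "cgzgczggz" → prefix "cgzgc" already present; 4 new (z, g, g, z)
  "cgzgzcggcz" → prefix "cgzgzcggc" already present; 1 new (z)
Total nodes = 10 + 7 + 2 + 0 + 0 + 9 + 6 + 6 + 2 + 0 + 0 + 4 + 1 = 47

47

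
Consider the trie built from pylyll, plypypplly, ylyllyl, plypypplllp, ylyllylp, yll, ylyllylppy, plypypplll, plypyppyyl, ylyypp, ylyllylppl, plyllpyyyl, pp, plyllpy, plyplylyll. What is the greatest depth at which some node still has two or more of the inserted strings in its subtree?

The deepest shared node is where two words last agree before diverging.
e.g. "plypypplll" and "plypypplllp" share the prefix "plypypplll" of length 10; no pair shares a longer one.
Longest shared-prefix length: 10

10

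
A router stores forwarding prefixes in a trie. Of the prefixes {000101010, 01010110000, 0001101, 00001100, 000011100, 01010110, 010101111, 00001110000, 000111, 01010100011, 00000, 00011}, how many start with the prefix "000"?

Traverse to the node for "000", then collect every word in that subtree.
Matches: "00000", "00001100", "000011100", "00001110000", "000101010", "00011", "0001101", "000111"
Count: 8

8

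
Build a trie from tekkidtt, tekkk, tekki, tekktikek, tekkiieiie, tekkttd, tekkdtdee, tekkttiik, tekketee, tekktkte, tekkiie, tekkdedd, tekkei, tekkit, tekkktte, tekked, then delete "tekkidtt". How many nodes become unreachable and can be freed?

A node on "tekkidtt"'s path can go only if nothing else ends at it or branches off below it.
The suffix "dtt" (3 nodes) is used only by "tekkidtt"; the node for "tekki" still has the child "i", so pruning stops there.
Nodes removed: 3

3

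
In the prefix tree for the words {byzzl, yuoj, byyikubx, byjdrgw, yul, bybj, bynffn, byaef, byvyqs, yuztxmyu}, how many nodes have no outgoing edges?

10

Leaves are exactly the stored words that no other stored word extends.
Those words: "byaef", "bybj", "byjdrgw", "bynffn", "byvyqs", "byyikubx", "byzzl", "yul", "yuoj", "yuztxmyu"
Leaf count: 10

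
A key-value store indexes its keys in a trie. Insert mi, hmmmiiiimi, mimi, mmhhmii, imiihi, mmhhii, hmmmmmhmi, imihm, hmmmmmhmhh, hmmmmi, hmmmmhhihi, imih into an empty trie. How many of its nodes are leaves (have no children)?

10

Leaves are exactly the stored words that no other stored word extends.
Those words: "hmmmiiiimi", "hmmmmhhihi", "hmmmmi", "hmmmmmhmhh", "hmmmmmhmi", "imihm", "imiihi", "mimi", "mmhhii", "mmhhmii"
Leaf count: 10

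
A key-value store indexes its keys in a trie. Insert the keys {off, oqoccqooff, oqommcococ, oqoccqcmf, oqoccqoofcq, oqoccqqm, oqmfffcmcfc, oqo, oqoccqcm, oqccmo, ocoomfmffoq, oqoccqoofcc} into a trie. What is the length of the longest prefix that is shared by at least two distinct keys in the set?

The deepest shared node is where two words last agree before diverging.
"oqoccqoofcc" and "oqoccqoofcq" agree on "oqoccqoofc" (10 characters) before diverging; nothing deeper is shared.
Longest shared-prefix length: 10

10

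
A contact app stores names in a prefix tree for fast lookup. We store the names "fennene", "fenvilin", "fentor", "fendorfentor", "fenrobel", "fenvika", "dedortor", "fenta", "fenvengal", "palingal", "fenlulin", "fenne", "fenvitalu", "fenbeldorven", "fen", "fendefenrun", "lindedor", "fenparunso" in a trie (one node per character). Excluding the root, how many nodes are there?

93

For each word, the new-node count is its length minus the longest prefix already in the trie:
  "fennene" → 7 new (f, e, n, n, e, n, e)
  "fenvilin" → prefix "fen" already present; 5 new (v, i, l, i, n)
  "fentor" → prefix "fen" already present; 3 new (t, o, r)
  "fendorfentor" → prefix "fen" already present; 9 new (d, o, r, f, e, n, t, o, r)
  "fenrobel" → prefix "fen" already present; 5 new (r, o, b, e, l)
  "fenvika" → prefix "fenvi" already present; 2 new (k, a)
  "dedortor" → 8 new (d, e, d, o, r, t, o, r)
  "fenta" → prefix "fent" already present; 1 new (a)
  "fenvengal" → prefix "fenv" already present; 5 new (e, n, g, a, l)
  "palingal" → 8 new (p, a, l, i, n, g, a, l)
  "fenlulin" → prefix "fen" already present; 5 new (l, u, l, i, n)
  "fenne" → prefix "fenne" already present; 0 new (none)
  "fenvitalu" → prefix "fenvi" already present; 4 new (t, a, l, u)
  "fenbeldorven" → prefix "fen" already present; 9 new (b, e, l, d, o, r, v, e, n)
  "fen" → prefix "fen" already present; 0 new (none)
  "fendefenrun" → prefix "fend" already present; 7 new (e, f, e, n, r, u, n)
  "lindedor" → 8 new (l, i, n, d, e, d, o, r)
  "fenparunso" → prefix "fen" already present; 7 new (p, a, r, u, n, s, o)
Total nodes = 7 + 5 + 3 + 9 + 5 + 2 + 8 + 1 + 5 + 8 + 5 + 0 + 4 + 9 + 0 + 7 + 8 + 7 = 93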